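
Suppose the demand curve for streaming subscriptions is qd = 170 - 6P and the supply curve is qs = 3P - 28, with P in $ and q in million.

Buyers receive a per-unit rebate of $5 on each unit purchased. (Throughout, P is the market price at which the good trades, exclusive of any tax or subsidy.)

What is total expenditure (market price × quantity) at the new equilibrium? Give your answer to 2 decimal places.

Initially, 170 - 6P = 3P - 28, so 198 = 9P and P = 22, q = 38.
Since buyers' out-of-pocket price is the market price minus the rebate, the effective demand curve becomes qd = 200 - 6P.
Setting them equal: 200 - 6P = 3P - 28 → 228 = 9P, so P = 76/3 ≈ 25.3333 and q = 48.
New expenditure = 25.3333 × 48 = 1216.00.

1216.00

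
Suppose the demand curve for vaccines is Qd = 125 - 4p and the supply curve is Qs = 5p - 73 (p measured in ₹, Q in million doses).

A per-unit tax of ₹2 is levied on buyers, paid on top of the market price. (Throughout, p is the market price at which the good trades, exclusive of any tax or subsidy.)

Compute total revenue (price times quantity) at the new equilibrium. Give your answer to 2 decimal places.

Before the shock: 125 - 4p = 5p - 73 ⇒ 198 = 9p ⇒ p = 22, Q = 37.
Since buyers pay the price plus the tax, the effective demand curve becomes Qd = 117 - 4p.
Clearing the new market: 117 - 4p = 5p - 73, so p = 190/9 ≈ 21.1111 and Q = 293/9 ≈ 32.5556.
New expenditure = 21.1111 × 32.5556 = 687.28.

687.28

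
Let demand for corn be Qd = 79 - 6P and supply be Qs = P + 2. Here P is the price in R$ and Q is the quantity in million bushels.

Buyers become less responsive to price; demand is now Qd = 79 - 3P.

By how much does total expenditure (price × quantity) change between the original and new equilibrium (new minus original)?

Before the shock: 79 - 6P = P + 2 ⇒ 77 = 7P ⇒ P = 11, Q = 13.
After the shift, demand is Qd = 79 - 3P and supply is Qs = P + 2.
Equate the new curves: 79 - 3P = P + 2, giving 77 = 4P, P = 19.25, Q = 21.25.
Expenditure moves from 11×13 = 143 to 19.25×21.25 = 409.0625; change = +266.0625.

+266.0625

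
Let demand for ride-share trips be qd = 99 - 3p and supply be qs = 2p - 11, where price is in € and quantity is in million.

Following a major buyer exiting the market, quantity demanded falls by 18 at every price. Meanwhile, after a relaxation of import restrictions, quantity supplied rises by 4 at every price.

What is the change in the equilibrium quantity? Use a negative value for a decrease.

Initially, 99 - 3p = 2p - 11, so 110 = 5p and p = 22, q = 33.
The shock moves the curves to qd = 81 - 3p and qs = 2p - 7.
New equilibrium: 81 - 3p = 2p - 7 ⇒ 88 = 5p ⇒ p = 17.6, q = 28.2.
Δq = 28.2 − 33 = -4.8.

-4.8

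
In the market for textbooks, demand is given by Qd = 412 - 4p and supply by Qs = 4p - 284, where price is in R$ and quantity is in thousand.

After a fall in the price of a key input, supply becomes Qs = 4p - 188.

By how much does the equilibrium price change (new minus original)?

-12

Solve the original market: 412 - 4p = 4p - 284, hence p = 87 and Q = 64.
With the change applied: demand Qd = 412 - 4p, supply Qs = 4p - 188.
Setting them equal: 412 - 4p = 4p - 188 → 600 = 8p, so p = 75 and Q = 112.
Δp = 75 − 87 = -12.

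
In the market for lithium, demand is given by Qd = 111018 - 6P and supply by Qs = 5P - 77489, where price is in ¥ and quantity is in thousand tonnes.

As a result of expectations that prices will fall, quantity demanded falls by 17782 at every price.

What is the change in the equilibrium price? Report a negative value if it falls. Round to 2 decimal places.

Original equilibrium: 111018 - 6P = 5P - 77489 gives 188507 = 11P, so P = 17137 and Q = 8196.
With the change applied: demand Qd = 93236 - 6P, supply Qs = 5P - 77489.
Setting them equal: 93236 - 6P = 5P - 77489 → 170725 = 11P, so P = 170725/11 ≈ 15520.4545 and Q = 1246/11 ≈ 113.2727.
ΔP = 15520.4545 − 17137 = -1616.55.

-1616.55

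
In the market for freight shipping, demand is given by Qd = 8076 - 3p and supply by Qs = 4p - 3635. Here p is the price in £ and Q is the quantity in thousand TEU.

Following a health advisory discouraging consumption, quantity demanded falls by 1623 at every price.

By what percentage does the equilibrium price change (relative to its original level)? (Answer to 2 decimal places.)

-13.86

Solve the original market: 8076 - 3p = 4p - 3635, hence p = 1673 and Q = 3057.
With the change applied: demand Qd = 6453 - 3p, supply Qs = 4p - 3635.
New equilibrium: 6453 - 3p = 4p - 3635 ⇒ 10088 = 7p ⇒ p = 10088/7 ≈ 1441.1429, Q = 14907/7 ≈ 2129.5714.
%Δp = (1441.1429 − 1673) / 1673 × 100 = -13.86%.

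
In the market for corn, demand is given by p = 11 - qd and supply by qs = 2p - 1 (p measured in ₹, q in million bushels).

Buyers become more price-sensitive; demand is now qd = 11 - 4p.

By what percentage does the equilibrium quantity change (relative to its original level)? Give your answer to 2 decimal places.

-57.14

Initially, 11 - p = 2p - 1, so 12 = 3p and p = 4, q = 7.
The new curves are qd = 11 - 4p (demand) and qs = 2p - 1 (supply).
Setting them equal: 11 - 4p = 2p - 1 → 12 = 6p, so p = 2 and q = 3.
%Δq = (3 − 7) / 7 × 100 = -57.14%.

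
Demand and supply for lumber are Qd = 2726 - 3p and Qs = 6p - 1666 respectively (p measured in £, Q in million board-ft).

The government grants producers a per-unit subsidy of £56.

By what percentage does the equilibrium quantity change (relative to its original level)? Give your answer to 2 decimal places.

Original equilibrium: 2726 - 3p = 6p - 1666 gives 4392 = 9p, so p = 488 and Q = 1262.
Since sellers receive the price plus the subsidy, the effective supply curve becomes Qs = 6p - 1330.
New equilibrium: 2726 - 3p = 6p - 1330 ⇒ 4056 = 9p ⇒ p = 1352/3 ≈ 450.6667, Q = 1374.
%ΔQ = (1374 − 1262) / 1262 × 100 = +8.87%.

+8.87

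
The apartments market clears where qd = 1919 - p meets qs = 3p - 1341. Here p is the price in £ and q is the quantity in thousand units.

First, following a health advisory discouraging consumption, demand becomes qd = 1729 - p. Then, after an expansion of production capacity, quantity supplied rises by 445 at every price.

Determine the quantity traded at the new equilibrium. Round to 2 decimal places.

Solve the original market: 1919 - p = 3p - 1341, hence p = 815 and q = 1104.
The shock moves the curves to qd = 1729 - p and qs = 3p - 896.
Clearing the new market: 1729 - p = 3p - 896, so p = 656.25 and q = 1072.75.

1072.75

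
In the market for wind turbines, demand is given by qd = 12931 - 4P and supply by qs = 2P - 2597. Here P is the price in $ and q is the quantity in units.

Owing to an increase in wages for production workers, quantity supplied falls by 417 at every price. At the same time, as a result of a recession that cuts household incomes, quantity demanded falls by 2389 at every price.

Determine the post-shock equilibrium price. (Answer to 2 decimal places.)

2259.33

Initially, 12931 - 4P = 2P - 2597, so 15528 = 6P and P = 2588, q = 2579.
The shock moves the curves to qd = 10542 - 4P and qs = 2P - 3014.
Equate the new curves: 10542 - 4P = 2P - 3014, giving 13556 = 6P, P = 6778/3 ≈ 2259.3333, q = 4514/3 ≈ 1504.6667.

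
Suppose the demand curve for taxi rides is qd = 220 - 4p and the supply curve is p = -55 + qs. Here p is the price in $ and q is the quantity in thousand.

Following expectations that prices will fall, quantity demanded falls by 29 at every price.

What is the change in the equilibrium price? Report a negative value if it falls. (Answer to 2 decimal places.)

Before the shock: 220 - 4p = p + 55 ⇒ 165 = 5p ⇒ p = 33, q = 88.
The shock moves the curves to qd = 191 - 4p and qs = p + 55.
New equilibrium: 191 - 4p = p + 55 ⇒ 136 = 5p ⇒ p = 27.2, q = 82.2.
Δp = 27.2 − 33 = -5.80.

-5.80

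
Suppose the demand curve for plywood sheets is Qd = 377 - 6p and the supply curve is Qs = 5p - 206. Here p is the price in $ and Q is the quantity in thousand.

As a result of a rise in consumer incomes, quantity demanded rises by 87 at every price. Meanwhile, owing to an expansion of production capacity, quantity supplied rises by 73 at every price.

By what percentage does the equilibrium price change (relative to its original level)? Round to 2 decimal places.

Before the shock: 377 - 6p = 5p - 206 ⇒ 583 = 11p ⇒ p = 53, Q = 59.
After the shift, demand is Qd = 464 - 6p and supply is Qs = 5p - 133.
Clearing the new market: 464 - 6p = 5p - 133, so p = 597/11 ≈ 54.2727 and Q = 1522/11 ≈ 138.3636.
%Δp = (54.2727 − 53) / 53 × 100 = +2.40%.

+2.40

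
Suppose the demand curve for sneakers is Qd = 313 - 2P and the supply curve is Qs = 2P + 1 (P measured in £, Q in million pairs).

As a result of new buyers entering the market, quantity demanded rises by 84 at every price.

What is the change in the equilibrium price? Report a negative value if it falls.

+21

Initially, 313 - 2P = 2P + 1, so 312 = 4P and P = 78, Q = 157.
The shock moves the curves to Qd = 397 - 2P and Qs = 2P + 1.
Clearing the new market: 397 - 2P = 2P + 1, so P = 99 and Q = 199.
ΔP = 99 − 78 = +21.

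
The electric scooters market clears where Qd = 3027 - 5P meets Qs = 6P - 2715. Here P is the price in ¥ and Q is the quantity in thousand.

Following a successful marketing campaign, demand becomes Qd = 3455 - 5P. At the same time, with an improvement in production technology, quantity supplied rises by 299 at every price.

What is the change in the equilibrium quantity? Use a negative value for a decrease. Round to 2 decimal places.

Initially, 3027 - 5P = 6P - 2715, so 5742 = 11P and P = 522, Q = 417.
The shock moves the curves to Qd = 3455 - 5P and Qs = 6P - 2416.
Setting them equal: 3455 - 5P = 6P - 2416 → 5871 = 11P, so P = 5871/11 ≈ 533.7273 and Q = 8650/11 ≈ 786.3636.
ΔQ = 786.3636 − 417 = +369.36.

+369.36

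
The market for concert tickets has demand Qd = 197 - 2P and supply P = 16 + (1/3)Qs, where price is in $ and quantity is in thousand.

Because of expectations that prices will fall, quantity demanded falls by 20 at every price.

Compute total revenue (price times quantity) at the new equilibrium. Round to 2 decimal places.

3915.00

Initially, 197 - 2P = 3P - 48, so 245 = 5P and P = 49, Q = 99.
After the shift, demand is Qd = 177 - 2P and supply is Qs = 3P - 48.
Clearing the new market: 177 - 2P = 3P - 48, so P = 45 and Q = 87.
New expenditure = 45 × 87 = 3915.00.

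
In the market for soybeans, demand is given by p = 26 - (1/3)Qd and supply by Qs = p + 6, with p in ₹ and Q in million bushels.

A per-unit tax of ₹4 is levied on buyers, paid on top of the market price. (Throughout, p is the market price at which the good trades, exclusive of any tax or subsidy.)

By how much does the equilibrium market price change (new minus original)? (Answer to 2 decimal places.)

Original equilibrium: 78 - 3p = p + 6 gives 72 = 4p, so p = 18 and Q = 24.
Since buyers pay the price plus the tax, the effective demand curve becomes Qd = 66 - 3p.
New equilibrium: 66 - 3p = p + 6 ⇒ 60 = 4p ⇒ p = 15, Q = 21.
Δp = 15 − 18 = -3.00.

-3.00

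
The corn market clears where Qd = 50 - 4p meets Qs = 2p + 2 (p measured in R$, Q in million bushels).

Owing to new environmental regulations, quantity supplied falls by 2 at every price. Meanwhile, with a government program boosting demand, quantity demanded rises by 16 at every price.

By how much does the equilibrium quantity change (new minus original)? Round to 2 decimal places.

Before the shock: 50 - 4p = 2p + 2 ⇒ 48 = 6p ⇒ p = 8, Q = 18.
After the shift, demand is Qd = 66 - 4p and supply is Qs = 2p.
New equilibrium: 66 - 4p = 2p ⇒ 66 = 6p ⇒ p = 11, Q = 22.
ΔQ = 22 − 18 = +4.00.

+4.00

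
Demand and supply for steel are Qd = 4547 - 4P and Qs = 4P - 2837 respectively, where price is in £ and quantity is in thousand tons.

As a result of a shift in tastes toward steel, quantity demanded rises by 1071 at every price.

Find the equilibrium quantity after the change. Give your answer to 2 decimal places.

Before the shock: 4547 - 4P = 4P - 2837 ⇒ 7384 = 8P ⇒ P = 923, Q = 855.
With the change applied: demand Qd = 5618 - 4P, supply Qs = 4P - 2837.
Setting them equal: 5618 - 4P = 4P - 2837 → 8455 = 8P, so P = 1056.875 and Q = 1390.5.

1390.50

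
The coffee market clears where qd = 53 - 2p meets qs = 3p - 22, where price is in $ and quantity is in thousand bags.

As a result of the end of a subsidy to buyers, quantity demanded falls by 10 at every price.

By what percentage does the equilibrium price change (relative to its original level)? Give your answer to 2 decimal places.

Original equilibrium: 53 - 2p = 3p - 22 gives 75 = 5p, so p = 15 and q = 23.
After the shift, demand is qd = 43 - 2p and supply is qs = 3p - 22.
Equate the new curves: 43 - 2p = 3p - 22, giving 65 = 5p, p = 13, q = 17.
%Δp = (13 − 15) / 15 × 100 = -13.33%.

-13.33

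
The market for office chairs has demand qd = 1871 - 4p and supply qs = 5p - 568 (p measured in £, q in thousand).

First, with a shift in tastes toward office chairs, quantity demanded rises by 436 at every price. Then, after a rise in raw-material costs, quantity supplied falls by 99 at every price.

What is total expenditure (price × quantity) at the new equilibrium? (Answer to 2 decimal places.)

Solve the original market: 1871 - 4p = 5p - 568, hence p = 271 and q = 787.
After the shift, demand is qd = 2307 - 4p and supply is qs = 5p - 667.
Clearing the new market: 2307 - 4p = 5p - 667, so p = 2974/9 ≈ 330.4444 and q = 8867/9 ≈ 985.2222.
New expenditure = 330.4444 × 985.2222 = 325561.21.

325561.21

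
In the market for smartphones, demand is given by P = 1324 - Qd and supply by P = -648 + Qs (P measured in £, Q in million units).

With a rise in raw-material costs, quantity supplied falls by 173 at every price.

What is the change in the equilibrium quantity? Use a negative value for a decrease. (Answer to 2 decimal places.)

-86.50

Before the shock: 1324 - P = P + 648 ⇒ 676 = 2P ⇒ P = 338, Q = 986.
The new curves are Qd = 1324 - P (demand) and Qs = P + 475 (supply).
New equilibrium: 1324 - P = P + 475 ⇒ 849 = 2P ⇒ P = 424.5, Q = 899.5.
ΔQ = 899.5 − 986 = -86.50.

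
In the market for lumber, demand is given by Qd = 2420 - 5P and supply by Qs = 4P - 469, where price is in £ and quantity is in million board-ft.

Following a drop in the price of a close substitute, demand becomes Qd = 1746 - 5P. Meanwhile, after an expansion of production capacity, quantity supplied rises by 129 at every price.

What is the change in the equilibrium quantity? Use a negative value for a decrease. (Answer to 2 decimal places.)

-227.89

Original equilibrium: 2420 - 5P = 4P - 469 gives 2889 = 9P, so P = 321 and Q = 815.
With the change applied: demand Qd = 1746 - 5P, supply Qs = 4P - 340.
New equilibrium: 1746 - 5P = 4P - 340 ⇒ 2086 = 9P ⇒ P = 2086/9 ≈ 231.7778, Q = 5284/9 ≈ 587.1111.
ΔQ = 587.1111 − 815 = -227.89.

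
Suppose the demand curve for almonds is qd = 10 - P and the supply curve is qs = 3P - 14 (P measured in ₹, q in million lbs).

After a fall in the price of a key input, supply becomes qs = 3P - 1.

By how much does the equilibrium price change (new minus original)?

Initially, 10 - P = 3P - 14, so 24 = 4P and P = 6, q = 4.
After the shift, demand is qd = 10 - P and supply is qs = 3P - 1.
Setting them equal: 10 - P = 3P - 1 → 11 = 4P, so P = 2.75 and q = 7.25.
ΔP = 2.75 − 6 = -3.25.

-3.25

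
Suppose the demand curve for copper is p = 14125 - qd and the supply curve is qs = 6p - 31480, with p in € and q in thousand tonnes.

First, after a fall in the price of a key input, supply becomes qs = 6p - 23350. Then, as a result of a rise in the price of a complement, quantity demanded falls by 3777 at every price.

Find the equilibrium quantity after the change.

5534

Initially, 14125 - p = 6p - 31480, so 45605 = 7p and p = 6515, q = 7610.
The shock moves the curves to qd = 10348 - p and qs = 6p - 23350.
New equilibrium: 10348 - p = 6p - 23350 ⇒ 33698 = 7p ⇒ p = 4814, q = 5534.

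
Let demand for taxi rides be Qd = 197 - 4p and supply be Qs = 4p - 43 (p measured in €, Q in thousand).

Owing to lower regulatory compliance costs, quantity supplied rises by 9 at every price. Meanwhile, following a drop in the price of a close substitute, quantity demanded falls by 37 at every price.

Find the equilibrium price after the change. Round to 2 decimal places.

Solve the original market: 197 - 4p = 4p - 43, hence p = 30 and Q = 77.
After the shift, demand is Qd = 160 - 4p and supply is Qs = 4p - 34.
Clearing the new market: 160 - 4p = 4p - 34, so p = 24.25 and Q = 63.

24.25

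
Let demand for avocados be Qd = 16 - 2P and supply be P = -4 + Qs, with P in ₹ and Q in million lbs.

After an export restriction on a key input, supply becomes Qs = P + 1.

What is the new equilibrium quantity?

Original equilibrium: 16 - 2P = P + 4 gives 12 = 3P, so P = 4 and Q = 8.
The shock moves the curves to Qd = 16 - 2P and Qs = P + 1.
Clearing the new market: 16 - 2P = P + 1, so P = 5 and Q = 6.

6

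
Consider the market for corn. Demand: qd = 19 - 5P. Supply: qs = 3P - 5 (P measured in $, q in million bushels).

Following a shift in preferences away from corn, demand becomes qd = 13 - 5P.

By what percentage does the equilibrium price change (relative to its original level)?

-25

Original equilibrium: 19 - 5P = 3P - 5 gives 24 = 8P, so P = 3 and q = 4.
With the change applied: demand qd = 13 - 5P, supply qs = 3P - 5.
Equate the new curves: 13 - 5P = 3P - 5, giving 18 = 8P, P = 2.25, q = 1.75.
%ΔP = (2.25 − 3) / 3 × 100 = -25%.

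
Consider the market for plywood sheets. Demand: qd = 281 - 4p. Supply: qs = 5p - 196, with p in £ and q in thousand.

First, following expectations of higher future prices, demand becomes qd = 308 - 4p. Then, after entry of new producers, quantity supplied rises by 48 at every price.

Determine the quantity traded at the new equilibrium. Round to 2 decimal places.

105.33

Before the shock: 281 - 4p = 5p - 196 ⇒ 477 = 9p ⇒ p = 53, q = 69.
After the shift, demand is qd = 308 - 4p and supply is qs = 5p - 148.
New equilibrium: 308 - 4p = 5p - 148 ⇒ 456 = 9p ⇒ p = 152/3 ≈ 50.6667, q = 316/3 ≈ 105.3333.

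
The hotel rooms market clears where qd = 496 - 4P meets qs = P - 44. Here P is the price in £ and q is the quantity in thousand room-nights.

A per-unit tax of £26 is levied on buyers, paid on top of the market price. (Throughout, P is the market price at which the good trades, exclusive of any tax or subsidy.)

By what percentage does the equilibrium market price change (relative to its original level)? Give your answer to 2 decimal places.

-19.26

Original equilibrium: 496 - 4P = P - 44 gives 540 = 5P, so P = 108 and q = 64.
Since buyers pay the price plus the tax, the effective demand curve becomes qd = 392 - 4P.
New equilibrium: 392 - 4P = P - 44 ⇒ 436 = 5P ⇒ P = 87.2, q = 43.2.
%ΔP = (87.2 − 108) / 108 × 100 = -19.26%.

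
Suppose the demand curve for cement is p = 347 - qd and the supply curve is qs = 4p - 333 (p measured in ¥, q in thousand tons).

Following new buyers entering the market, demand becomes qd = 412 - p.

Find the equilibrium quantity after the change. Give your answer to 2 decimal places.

Solve the original market: 347 - p = 4p - 333, hence p = 136 and q = 211.
With the change applied: demand qd = 412 - p, supply qs = 4p - 333.
New equilibrium: 412 - p = 4p - 333 ⇒ 745 = 5p ⇒ p = 149, q = 263.

263.00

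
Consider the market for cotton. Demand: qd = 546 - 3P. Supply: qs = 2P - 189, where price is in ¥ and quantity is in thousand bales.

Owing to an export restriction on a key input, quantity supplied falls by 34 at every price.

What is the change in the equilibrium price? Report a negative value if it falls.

Original equilibrium: 546 - 3P = 2P - 189 gives 735 = 5P, so P = 147 and q = 105.
With the change applied: demand qd = 546 - 3P, supply qs = 2P - 223.
Setting them equal: 546 - 3P = 2P - 223 → 769 = 5P, so P = 153.8 and q = 84.6.
ΔP = 153.8 − 147 = +6.8.

+6.8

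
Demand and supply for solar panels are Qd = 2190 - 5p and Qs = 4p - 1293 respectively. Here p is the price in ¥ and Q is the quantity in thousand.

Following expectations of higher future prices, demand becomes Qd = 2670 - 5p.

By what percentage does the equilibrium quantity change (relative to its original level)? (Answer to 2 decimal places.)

Before the shock: 2190 - 5p = 4p - 1293 ⇒ 3483 = 9p ⇒ p = 387, Q = 255.
After the shift, demand is Qd = 2670 - 5p and supply is Qs = 4p - 1293.
New equilibrium: 2670 - 5p = 4p - 1293 ⇒ 3963 = 9p ⇒ p = 1321/3 ≈ 440.3333, Q = 1405/3 ≈ 468.3333.
%ΔQ = (468.3333 − 255) / 255 × 100 = +83.66%.

+83.66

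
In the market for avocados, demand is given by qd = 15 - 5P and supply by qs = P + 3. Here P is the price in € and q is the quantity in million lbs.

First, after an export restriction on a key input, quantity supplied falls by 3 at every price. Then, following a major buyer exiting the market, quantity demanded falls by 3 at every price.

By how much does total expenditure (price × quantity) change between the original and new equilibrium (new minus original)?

-6

Original equilibrium: 15 - 5P = P + 3 gives 12 = 6P, so P = 2 and q = 5.
With the change applied: demand qd = 12 - 5P, supply qs = P.
New equilibrium: 12 - 5P = P ⇒ 12 = 6P ⇒ P = 2, q = 2.
Expenditure moves from 2×5 = 10 to 2×2 = 4; change = -6.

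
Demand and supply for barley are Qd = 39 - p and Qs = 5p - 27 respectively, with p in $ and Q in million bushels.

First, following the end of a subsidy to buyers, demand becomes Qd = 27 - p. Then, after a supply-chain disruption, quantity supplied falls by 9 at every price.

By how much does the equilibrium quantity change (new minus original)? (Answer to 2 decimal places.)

Solve the original market: 39 - p = 5p - 27, hence p = 11 and Q = 28.
After the shift, demand is Qd = 27 - p and supply is Qs = 5p - 36.
Setting them equal: 27 - p = 5p - 36 → 63 = 6p, so p = 10.5 and Q = 16.5.
ΔQ = 16.5 − 28 = -11.50.

-11.50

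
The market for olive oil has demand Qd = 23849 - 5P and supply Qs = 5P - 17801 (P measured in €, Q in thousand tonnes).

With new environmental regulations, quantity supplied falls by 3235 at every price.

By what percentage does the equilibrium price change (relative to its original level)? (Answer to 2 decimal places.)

Before the shock: 23849 - 5P = 5P - 17801 ⇒ 41650 = 10P ⇒ P = 4165, Q = 3024.
With the change applied: demand Qd = 23849 - 5P, supply Qs = 5P - 21036.
Setting them equal: 23849 - 5P = 5P - 21036 → 44885 = 10P, so P = 4488.5 and Q = 1406.5.
%ΔP = (4488.5 − 4165) / 4165 × 100 = +7.77%.

+7.77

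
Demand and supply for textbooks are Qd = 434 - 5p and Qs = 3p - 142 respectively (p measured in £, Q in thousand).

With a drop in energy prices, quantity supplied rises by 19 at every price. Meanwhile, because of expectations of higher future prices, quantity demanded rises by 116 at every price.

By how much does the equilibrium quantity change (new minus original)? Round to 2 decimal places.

+55.38

Solve the original market: 434 - 5p = 3p - 142, hence p = 72 and Q = 74.
With the change applied: demand Qd = 550 - 5p, supply Qs = 3p - 123.
Equate the new curves: 550 - 5p = 3p - 123, giving 673 = 8p, p = 84.125, Q = 129.375.
ΔQ = 129.375 − 74 = +55.38.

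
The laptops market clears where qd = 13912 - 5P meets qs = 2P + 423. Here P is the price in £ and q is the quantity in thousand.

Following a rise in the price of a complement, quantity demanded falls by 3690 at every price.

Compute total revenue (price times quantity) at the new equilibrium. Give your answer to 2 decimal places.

Initially, 13912 - 5P = 2P + 423, so 13489 = 7P and P = 1927, q = 4277.
The new curves are qd = 10222 - 5P (demand) and qs = 2P + 423 (supply).
New equilibrium: 10222 - 5P = 2P + 423 ⇒ 9799 = 7P ⇒ P = 9799/7 ≈ 1399.8571, q = 22559/7 ≈ 3222.7143.
New expenditure = 1399.8571 × 3222.7143 = 4511339.61.

4511339.61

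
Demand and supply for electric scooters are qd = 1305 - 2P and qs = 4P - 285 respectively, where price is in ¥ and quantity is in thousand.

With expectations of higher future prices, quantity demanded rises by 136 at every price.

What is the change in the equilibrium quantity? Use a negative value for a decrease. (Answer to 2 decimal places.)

Solve the original market: 1305 - 2P = 4P - 285, hence P = 265 and q = 775.
With the change applied: demand qd = 1441 - 2P, supply qs = 4P - 285.
New equilibrium: 1441 - 2P = 4P - 285 ⇒ 1726 = 6P ⇒ P = 863/3 ≈ 287.6667, q = 2597/3 ≈ 865.6667.
Δq = 865.6667 − 775 = +90.67.

+90.67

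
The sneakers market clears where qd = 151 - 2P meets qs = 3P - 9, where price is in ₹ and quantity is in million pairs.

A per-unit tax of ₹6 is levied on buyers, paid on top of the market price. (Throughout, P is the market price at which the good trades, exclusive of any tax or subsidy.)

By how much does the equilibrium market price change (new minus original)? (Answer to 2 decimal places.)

Initially, 151 - 2P = 3P - 9, so 160 = 5P and P = 32, q = 87.
Since buyers pay the price plus the tax, the effective demand curve becomes qd = 139 - 2P.
Clearing the new market: 139 - 2P = 3P - 9, so P = 29.6 and q = 79.8.
ΔP = 29.6 − 32 = -2.40.

-2.40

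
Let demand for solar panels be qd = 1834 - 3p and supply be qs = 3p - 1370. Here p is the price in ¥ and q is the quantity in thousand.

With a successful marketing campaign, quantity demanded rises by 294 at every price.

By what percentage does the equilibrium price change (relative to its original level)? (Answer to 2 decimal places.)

Original equilibrium: 1834 - 3p = 3p - 1370 gives 3204 = 6p, so p = 534 and q = 232.
The new curves are qd = 2128 - 3p (demand) and qs = 3p - 1370 (supply).
Clearing the new market: 2128 - 3p = 3p - 1370, so p = 583 and q = 379.
%Δp = (583 − 534) / 534 × 100 = +9.18%.

+9.18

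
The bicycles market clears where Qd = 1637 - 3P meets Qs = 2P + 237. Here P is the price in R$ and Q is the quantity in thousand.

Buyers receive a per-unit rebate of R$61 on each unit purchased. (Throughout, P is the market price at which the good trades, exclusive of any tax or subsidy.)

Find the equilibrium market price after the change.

316.6

Original equilibrium: 1637 - 3P = 2P + 237 gives 1400 = 5P, so P = 280 and Q = 797.
Since buyers' out-of-pocket price is the market price minus the rebate, the effective demand curve becomes Qd = 1820 - 3P.
Setting them equal: 1820 - 3P = 2P + 237 → 1583 = 5P, so P = 316.6 and Q = 870.2.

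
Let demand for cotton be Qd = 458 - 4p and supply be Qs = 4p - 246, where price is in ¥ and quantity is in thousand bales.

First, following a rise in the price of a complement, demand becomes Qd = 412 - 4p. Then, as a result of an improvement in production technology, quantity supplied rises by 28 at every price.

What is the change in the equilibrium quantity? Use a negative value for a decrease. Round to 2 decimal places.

Before the shock: 458 - 4p = 4p - 246 ⇒ 704 = 8p ⇒ p = 88, Q = 106.
The new curves are Qd = 412 - 4p (demand) and Qs = 4p - 218 (supply).
Setting them equal: 412 - 4p = 4p - 218 → 630 = 8p, so p = 78.75 and Q = 97.
ΔQ = 97 − 106 = -9.00.

-9.00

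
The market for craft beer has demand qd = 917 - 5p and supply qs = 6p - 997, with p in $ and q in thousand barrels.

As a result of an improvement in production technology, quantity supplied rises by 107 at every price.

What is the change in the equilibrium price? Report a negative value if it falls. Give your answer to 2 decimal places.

Before the shock: 917 - 5p = 6p - 997 ⇒ 1914 = 11p ⇒ p = 174, q = 47.
The new curves are qd = 917 - 5p (demand) and qs = 6p - 890 (supply).
Equate the new curves: 917 - 5p = 6p - 890, giving 1807 = 11p, p = 1807/11 ≈ 164.2727, q = 1052/11 ≈ 95.6364.
Δp = 164.2727 − 174 = -9.73.

-9.73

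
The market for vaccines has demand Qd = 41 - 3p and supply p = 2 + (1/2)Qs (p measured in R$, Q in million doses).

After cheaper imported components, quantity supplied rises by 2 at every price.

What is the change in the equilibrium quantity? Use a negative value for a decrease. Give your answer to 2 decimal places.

+1.20

Before the shock: 41 - 3p = 2p - 4 ⇒ 45 = 5p ⇒ p = 9, Q = 14.
The new curves are Qd = 41 - 3p (demand) and Qs = 2p - 2 (supply).
New equilibrium: 41 - 3p = 2p - 2 ⇒ 43 = 5p ⇒ p = 8.6, Q = 15.2.
ΔQ = 15.2 − 14 = +1.20.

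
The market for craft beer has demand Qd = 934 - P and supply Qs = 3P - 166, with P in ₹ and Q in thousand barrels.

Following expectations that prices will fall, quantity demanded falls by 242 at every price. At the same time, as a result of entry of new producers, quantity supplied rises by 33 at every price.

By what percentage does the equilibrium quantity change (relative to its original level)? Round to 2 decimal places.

Initially, 934 - P = 3P - 166, so 1100 = 4P and P = 275, Q = 659.
The new curves are Qd = 692 - P (demand) and Qs = 3P - 133 (supply).
Clearing the new market: 692 - P = 3P - 133, so P = 206.25 and Q = 485.75.
%ΔQ = (485.75 − 659) / 659 × 100 = -26.29%.

-26.29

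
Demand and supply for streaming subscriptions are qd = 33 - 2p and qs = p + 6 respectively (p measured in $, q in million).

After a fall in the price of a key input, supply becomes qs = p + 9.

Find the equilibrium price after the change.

8

Original equilibrium: 33 - 2p = p + 6 gives 27 = 3p, so p = 9 and q = 15.
The shock moves the curves to qd = 33 - 2p and qs = p + 9.
Clearing the new market: 33 - 2p = p + 9, so p = 8 and q = 17.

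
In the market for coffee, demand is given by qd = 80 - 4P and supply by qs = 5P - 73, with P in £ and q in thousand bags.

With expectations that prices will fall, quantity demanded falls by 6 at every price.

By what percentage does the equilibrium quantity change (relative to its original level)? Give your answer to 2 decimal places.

-27.78

Solve the original market: 80 - 4P = 5P - 73, hence P = 17 and q = 12.
The new curves are qd = 74 - 4P (demand) and qs = 5P - 73 (supply).
Equate the new curves: 74 - 4P = 5P - 73, giving 147 = 9P, P = 49/3 ≈ 16.3333, q = 26/3 ≈ 8.6667.
%Δq = (8.6667 − 12) / 12 × 100 = -27.78%.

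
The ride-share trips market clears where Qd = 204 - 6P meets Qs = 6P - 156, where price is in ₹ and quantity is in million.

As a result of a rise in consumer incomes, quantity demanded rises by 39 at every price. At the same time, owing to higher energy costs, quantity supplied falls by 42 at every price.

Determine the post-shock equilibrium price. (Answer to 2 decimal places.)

36.75

Initially, 204 - 6P = 6P - 156, so 360 = 12P and P = 30, Q = 24.
After the shift, demand is Qd = 243 - 6P and supply is Qs = 6P - 198.
Setting them equal: 243 - 6P = 6P - 198 → 441 = 12P, so P = 36.75 and Q = 22.5.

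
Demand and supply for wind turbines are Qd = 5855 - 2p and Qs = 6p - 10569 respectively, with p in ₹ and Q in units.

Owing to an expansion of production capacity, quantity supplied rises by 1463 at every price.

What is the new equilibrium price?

1870.125

Original equilibrium: 5855 - 2p = 6p - 10569 gives 16424 = 8p, so p = 2053 and Q = 1749.
The shock moves the curves to Qd = 5855 - 2p and Qs = 6p - 9106.
Equate the new curves: 5855 - 2p = 6p - 9106, giving 14961 = 8p, p = 1870.125, Q = 2114.75.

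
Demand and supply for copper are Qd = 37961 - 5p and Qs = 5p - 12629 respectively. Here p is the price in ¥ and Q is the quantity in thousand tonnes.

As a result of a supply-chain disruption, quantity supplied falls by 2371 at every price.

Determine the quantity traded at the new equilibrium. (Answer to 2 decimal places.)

11480.50

Before the shock: 37961 - 5p = 5p - 12629 ⇒ 50590 = 10p ⇒ p = 5059, Q = 12666.
With the change applied: demand Qd = 37961 - 5p, supply Qs = 5p - 15000.
Equate the new curves: 37961 - 5p = 5p - 15000, giving 52961 = 10p, p = 5296.1, Q = 11480.5.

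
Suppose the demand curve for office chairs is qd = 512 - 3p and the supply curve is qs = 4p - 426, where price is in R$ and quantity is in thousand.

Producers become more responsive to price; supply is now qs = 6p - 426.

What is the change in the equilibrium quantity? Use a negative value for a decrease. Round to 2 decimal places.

+89.33

Initially, 512 - 3p = 4p - 426, so 938 = 7p and p = 134, q = 110.
The new curves are qd = 512 - 3p (demand) and qs = 6p - 426 (supply).
Clearing the new market: 512 - 3p = 6p - 426, so p = 938/9 ≈ 104.2222 and q = 598/3 ≈ 199.3333.
Δq = 199.3333 − 110 = +89.33.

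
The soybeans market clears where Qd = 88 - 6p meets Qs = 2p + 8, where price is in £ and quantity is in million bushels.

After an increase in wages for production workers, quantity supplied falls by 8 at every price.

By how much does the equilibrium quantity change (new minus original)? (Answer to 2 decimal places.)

-6.00

Before the shock: 88 - 6p = 2p + 8 ⇒ 80 = 8p ⇒ p = 10, Q = 28.
With the change applied: demand Qd = 88 - 6p, supply Qs = 2p.
Clearing the new market: 88 - 6p = 2p, so p = 11 and Q = 22.
ΔQ = 22 − 28 = -6.00.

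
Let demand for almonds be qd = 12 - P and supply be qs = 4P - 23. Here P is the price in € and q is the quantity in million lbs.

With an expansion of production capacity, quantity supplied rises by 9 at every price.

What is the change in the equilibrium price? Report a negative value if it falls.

-1.8

Before the shock: 12 - P = 4P - 23 ⇒ 35 = 5P ⇒ P = 7, q = 5.
The shock moves the curves to qd = 12 - P and qs = 4P - 14.
Equate the new curves: 12 - P = 4P - 14, giving 26 = 5P, P = 5.2, q = 6.8.
ΔP = 5.2 − 7 = -1.8.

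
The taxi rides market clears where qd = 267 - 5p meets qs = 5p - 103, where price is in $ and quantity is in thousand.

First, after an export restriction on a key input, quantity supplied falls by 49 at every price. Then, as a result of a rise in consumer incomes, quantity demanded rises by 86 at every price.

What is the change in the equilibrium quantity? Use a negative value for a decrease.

Solve the original market: 267 - 5p = 5p - 103, hence p = 37 and q = 82.
The new curves are qd = 353 - 5p (demand) and qs = 5p - 152 (supply).
Clearing the new market: 353 - 5p = 5p - 152, so p = 50.5 and q = 100.5.
Δq = 100.5 − 82 = +18.5.

+18.5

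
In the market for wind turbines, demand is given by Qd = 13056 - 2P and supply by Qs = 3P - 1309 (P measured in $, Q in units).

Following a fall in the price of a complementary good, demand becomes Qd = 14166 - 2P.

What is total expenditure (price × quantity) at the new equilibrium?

24685720

Solve the original market: 13056 - 2P = 3P - 1309, hence P = 2873 and Q = 7310.
The new curves are Qd = 14166 - 2P (demand) and Qs = 3P - 1309 (supply).
New equilibrium: 14166 - 2P = 3P - 1309 ⇒ 15475 = 5P ⇒ P = 3095, Q = 7976.
New expenditure = 3095 × 7976 = 24685720.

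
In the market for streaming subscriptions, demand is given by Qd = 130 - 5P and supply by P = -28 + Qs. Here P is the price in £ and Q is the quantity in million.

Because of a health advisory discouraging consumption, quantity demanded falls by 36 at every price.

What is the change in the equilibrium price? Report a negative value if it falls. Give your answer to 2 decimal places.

Original equilibrium: 130 - 5P = P + 28 gives 102 = 6P, so P = 17 and Q = 45.
The new curves are Qd = 94 - 5P (demand) and Qs = P + 28 (supply).
New equilibrium: 94 - 5P = P + 28 ⇒ 66 = 6P ⇒ P = 11, Q = 39.
ΔP = 11 − 17 = -6.00.

-6.00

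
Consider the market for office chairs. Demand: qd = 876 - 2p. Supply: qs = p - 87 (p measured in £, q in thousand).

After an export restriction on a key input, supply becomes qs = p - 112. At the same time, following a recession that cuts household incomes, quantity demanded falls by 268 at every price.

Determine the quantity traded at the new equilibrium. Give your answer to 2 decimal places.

Solve the original market: 876 - 2p = p - 87, hence p = 321 and q = 234.
After the shift, demand is qd = 608 - 2p and supply is qs = p - 112.
Clearing the new market: 608 - 2p = p - 112, so p = 240 and q = 128.

128.00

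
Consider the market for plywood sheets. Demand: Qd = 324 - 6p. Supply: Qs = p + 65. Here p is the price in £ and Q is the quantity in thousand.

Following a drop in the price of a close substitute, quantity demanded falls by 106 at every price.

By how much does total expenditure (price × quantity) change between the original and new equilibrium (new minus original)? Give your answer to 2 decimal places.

Initially, 324 - 6p = p + 65, so 259 = 7p and p = 37, Q = 102.
The shock moves the curves to Qd = 218 - 6p and Qs = p + 65.
New equilibrium: 218 - 6p = p + 65 ⇒ 153 = 7p ⇒ p = 153/7 ≈ 21.8571, Q = 608/7 ≈ 86.8571.
Expenditure moves from 37×102 = 3774 to 21.8571×86.8571 = 1898.4490; change = -1875.55.

-1875.55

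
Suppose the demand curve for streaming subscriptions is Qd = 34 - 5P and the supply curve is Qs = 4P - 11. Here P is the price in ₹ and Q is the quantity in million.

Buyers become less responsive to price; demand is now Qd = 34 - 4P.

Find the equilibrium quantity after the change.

11.5

Solve the original market: 34 - 5P = 4P - 11, hence P = 5 and Q = 9.
The shock moves the curves to Qd = 34 - 4P and Qs = 4P - 11.
Equate the new curves: 34 - 4P = 4P - 11, giving 45 = 8P, P = 5.625, Q = 11.5.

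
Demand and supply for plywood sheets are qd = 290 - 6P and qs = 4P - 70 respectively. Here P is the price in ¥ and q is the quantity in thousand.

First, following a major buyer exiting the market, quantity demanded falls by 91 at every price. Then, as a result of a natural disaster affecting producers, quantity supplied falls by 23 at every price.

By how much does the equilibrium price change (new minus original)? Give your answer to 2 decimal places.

Original equilibrium: 290 - 6P = 4P - 70 gives 360 = 10P, so P = 36 and q = 74.
The new curves are qd = 199 - 6P (demand) and qs = 4P - 93 (supply).
Clearing the new market: 199 - 6P = 4P - 93, so P = 29.2 and q = 23.8.
ΔP = 29.2 − 36 = -6.80.

-6.80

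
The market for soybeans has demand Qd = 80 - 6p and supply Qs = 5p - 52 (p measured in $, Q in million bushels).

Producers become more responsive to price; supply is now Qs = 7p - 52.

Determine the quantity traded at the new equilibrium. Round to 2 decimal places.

19.08

Original equilibrium: 80 - 6p = 5p - 52 gives 132 = 11p, so p = 12 and Q = 8.
The shock moves the curves to Qd = 80 - 6p and Qs = 7p - 52.
Equate the new curves: 80 - 6p = 7p - 52, giving 132 = 13p, p = 132/13 ≈ 10.1538, Q = 248/13 ≈ 19.0769.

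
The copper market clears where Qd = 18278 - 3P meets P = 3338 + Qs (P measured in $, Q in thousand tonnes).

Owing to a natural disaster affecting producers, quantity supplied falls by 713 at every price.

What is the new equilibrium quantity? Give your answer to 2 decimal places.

1531.25

Solve the original market: 18278 - 3P = P - 3338, hence P = 5404 and Q = 2066.
With the change applied: demand Qd = 18278 - 3P, supply Qs = P - 4051.
Setting them equal: 18278 - 3P = P - 4051 → 22329 = 4P, so P = 5582.25 and Q = 1531.25.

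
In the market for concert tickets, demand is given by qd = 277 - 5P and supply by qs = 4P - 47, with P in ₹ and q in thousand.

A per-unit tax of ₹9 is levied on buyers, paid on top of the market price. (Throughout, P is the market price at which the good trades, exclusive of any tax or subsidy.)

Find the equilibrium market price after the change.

Before the shock: 277 - 5P = 4P - 47 ⇒ 324 = 9P ⇒ P = 36, q = 97.
Since buyers pay the price plus the tax, the effective demand curve becomes qd = 232 - 5P.
Setting them equal: 232 - 5P = 4P - 47 → 279 = 9P, so P = 31 and q = 77.

31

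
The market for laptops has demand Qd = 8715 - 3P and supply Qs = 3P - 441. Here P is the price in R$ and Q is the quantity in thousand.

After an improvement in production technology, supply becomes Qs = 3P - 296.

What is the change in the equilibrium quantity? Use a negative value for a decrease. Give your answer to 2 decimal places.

Initially, 8715 - 3P = 3P - 441, so 9156 = 6P and P = 1526, Q = 4137.
With the change applied: demand Qd = 8715 - 3P, supply Qs = 3P - 296.
Setting them equal: 8715 - 3P = 3P - 296 → 9011 = 6P, so P = 9011/6 ≈ 1501.8333 and Q = 4209.5.
ΔQ = 4209.5 − 4137 = +72.50.

+72.50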